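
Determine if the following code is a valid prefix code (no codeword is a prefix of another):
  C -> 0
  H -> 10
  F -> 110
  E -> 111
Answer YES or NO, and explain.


Checking each pair (does one codeword prefix another?):
  C='0' vs H='10': no prefix
  C='0' vs F='110': no prefix
  C='0' vs E='111': no prefix
  H='10' vs C='0': no prefix
  H='10' vs F='110': no prefix
  H='10' vs E='111': no prefix
  F='110' vs C='0': no prefix
  F='110' vs H='10': no prefix
  F='110' vs E='111': no prefix
  E='111' vs C='0': no prefix
  E='111' vs H='10': no prefix
  E='111' vs F='110': no prefix
No violation found over all pairs.

YES -- this is a valid prefix code. No codeword is a prefix of any other codeword.


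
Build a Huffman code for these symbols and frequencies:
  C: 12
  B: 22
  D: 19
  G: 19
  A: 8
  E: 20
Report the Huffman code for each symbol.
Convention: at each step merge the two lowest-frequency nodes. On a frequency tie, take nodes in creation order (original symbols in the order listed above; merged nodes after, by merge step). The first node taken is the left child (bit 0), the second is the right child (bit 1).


Huffman tree construction:
Step 1: Merge A(8) + C(12) = 20
Step 2: Merge D(19) + G(19) = 38
Step 3: Merge E(20) + (A+C)(20) = 40
Step 4: Merge B(22) + (D+G)(38) = 60
Step 5: Merge (E+(A+C))(40) + (B+(D+G))(60) = 100
Read each symbol's code off the tree from the root (left child = 0, right child = 1).

Codes:
  C: 011 (length 3)
  B: 10 (length 2)
  D: 110 (length 3)
  G: 111 (length 3)
  A: 010 (length 3)
  E: 00 (length 2)
Average code length: 258/100 = 2.5800 bits/symbol


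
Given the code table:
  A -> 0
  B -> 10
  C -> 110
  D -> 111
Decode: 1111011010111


Decoding:
111 -> D
10 -> B
110 -> C
10 -> B
111 -> D


Result: DBCBD


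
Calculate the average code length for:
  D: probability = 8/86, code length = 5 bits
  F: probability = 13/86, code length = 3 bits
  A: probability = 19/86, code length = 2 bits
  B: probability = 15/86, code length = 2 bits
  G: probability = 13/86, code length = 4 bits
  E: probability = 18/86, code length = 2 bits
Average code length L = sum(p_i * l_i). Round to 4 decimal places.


Weighted contributions p_i * l_i:
  D: (8/86) * 5 = 40/86
  F: (13/86) * 3 = 39/86
  A: (19/86) * 2 = 38/86
  B: (15/86) * 2 = 30/86
  G: (13/86) * 4 = 52/86
  E: (18/86) * 2 = 36/86
Sum = (40 + 39 + 38 + 30 + 52 + 36)/86 = 235/86

L = 235/86 = 2.7326 bits/symbol


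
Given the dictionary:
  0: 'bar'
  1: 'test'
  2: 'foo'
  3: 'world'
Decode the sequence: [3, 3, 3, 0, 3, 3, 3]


Look up each index in the dictionary:
  3 -> 'world'
  3 -> 'world'
  3 -> 'world'
  0 -> 'bar'
  3 -> 'world'
  3 -> 'world'
  3 -> 'world'

Decoded: "world world world bar world world world"


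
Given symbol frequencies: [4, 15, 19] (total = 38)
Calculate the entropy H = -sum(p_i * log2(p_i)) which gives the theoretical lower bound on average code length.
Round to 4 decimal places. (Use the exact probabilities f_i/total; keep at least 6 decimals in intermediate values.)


Per-symbol terms -p_i * log2(p_i) with p_i = f_i/38:
  p = 4/38 = 0.105263: log2(p) = -3.247928, -p*log2(p) = 0.341887
  p = 15/38 = 0.394737: log2(p) = -1.341037, -p*log2(p) = 0.529357
  p = 19/38 = 0.500000: log2(p) = -1.000000, -p*log2(p) = 0.500000
H = 0.341887 + 0.529357 + 0.500000 = 1.371244

H = 1.3712 bits/symbol


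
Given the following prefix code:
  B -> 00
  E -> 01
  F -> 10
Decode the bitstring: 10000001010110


Decoding step by step:
Bits 10 -> F
Bits 00 -> B
Bits 00 -> B
Bits 01 -> E
Bits 01 -> E
Bits 01 -> E
Bits 10 -> F


Decoded message: FBBEEEF


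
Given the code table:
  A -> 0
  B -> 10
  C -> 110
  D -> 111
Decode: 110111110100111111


Decoding:
110 -> C
111 -> D
110 -> C
10 -> B
0 -> A
111 -> D
111 -> D


Result: CDCBADD


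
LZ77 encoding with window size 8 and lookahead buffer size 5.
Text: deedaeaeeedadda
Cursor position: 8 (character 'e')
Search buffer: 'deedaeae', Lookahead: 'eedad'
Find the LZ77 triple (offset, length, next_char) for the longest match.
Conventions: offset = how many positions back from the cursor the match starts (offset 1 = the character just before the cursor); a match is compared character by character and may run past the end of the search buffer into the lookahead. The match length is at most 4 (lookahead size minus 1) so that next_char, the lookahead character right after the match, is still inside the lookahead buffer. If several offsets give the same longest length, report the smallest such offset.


Try each offset into the search buffer:
  offset=1 (pos 7, char 'e'): match length 2
  offset=2 (pos 6, char 'a'): match length 0
  offset=3 (pos 5, char 'e'): match length 1
  offset=4 (pos 4, char 'a'): match length 0
  offset=5 (pos 3, char 'd'): match length 0
  offset=6 (pos 2, char 'e'): match length 1
  offset=7 (pos 1, char 'e'): match length 4
  offset=8 (pos 0, char 'd'): match length 0
Longest match has length 4 at offset 7.
next_char = character at position 8 + 4 = 12 -> 'd'

Best match: offset=7, length=4 (matching 'eeda' starting at position 1)
LZ77 triple: (7, 4, 'd')


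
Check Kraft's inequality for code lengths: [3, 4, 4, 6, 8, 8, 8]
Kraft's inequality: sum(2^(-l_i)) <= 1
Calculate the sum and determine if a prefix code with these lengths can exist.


Sum = 2^(-3) + 2^(-4) + 2^(-4) + 2^(-6) + 2^(-8) + 2^(-8) + 2^(-8)
    = 0.125 + 0.0625 + 0.0625 + 0.015625 + 0.00390625 + 0.00390625 + 0.00390625
    = 71/256 = 0.27734375
Since 0.27734375 <= 1, Kraft's inequality IS satisfied.
A prefix code with these lengths CAN exist.

Kraft sum = 0.27734375. Satisfied.


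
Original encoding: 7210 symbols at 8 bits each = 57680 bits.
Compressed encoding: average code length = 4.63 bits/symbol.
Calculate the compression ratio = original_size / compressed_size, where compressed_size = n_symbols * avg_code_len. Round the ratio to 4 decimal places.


original_size = n_symbols * orig_bits = 7210 * 8 = 57680 bits
compressed_size = n_symbols * avg_code_len = 7210 * 4.63 = 33382.3 bits
ratio = original_size / compressed_size = 57680 / 33382.3 = 1.7279

Compression ratio = 1.7279


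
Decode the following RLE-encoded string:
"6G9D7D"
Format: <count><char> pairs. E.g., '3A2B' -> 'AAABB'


Expanding each <count><char> pair:
  6G -> 'GGGGGG'
  9D -> 'DDDDDDDDD'
  7D -> 'DDDDDDD'

Decoded = GGGGGGDDDDDDDDDDDDDDDD


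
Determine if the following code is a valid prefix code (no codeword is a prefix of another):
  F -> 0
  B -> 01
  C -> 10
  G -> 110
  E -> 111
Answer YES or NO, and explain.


Checking each pair (does one codeword prefix another?):
  F='0' vs B='01': prefix -- VIOLATION

NO -- this is NOT a valid prefix code. F (0) is a prefix of B (01).


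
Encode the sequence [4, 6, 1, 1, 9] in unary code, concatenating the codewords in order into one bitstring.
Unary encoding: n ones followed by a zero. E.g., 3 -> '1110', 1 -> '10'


Encode each number as n ones followed by a terminating 0:
  4 -> 11110 (5 bits)
  6 -> 1111110 (7 bits)
  1 -> 10 (2 bits)
  1 -> 10 (2 bits)
  9 -> 1111111110 (10 bits)
Total length = 5 + 7 + 2 + 2 + 10 = 26 bits.

Unary([4, 6, 1, 1, 9]) = 11110111111010101111111110 (26 bits)


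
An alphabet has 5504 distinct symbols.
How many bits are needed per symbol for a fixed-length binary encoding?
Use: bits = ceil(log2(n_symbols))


log2(5504) = 12.4263
Bracket: 2^12 = 4096 < 5504 <= 2^13 = 8192
So ceil(log2(5504)) = 13

bits = ceil(log2(5504)) = ceil(12.4263) = 13 bits


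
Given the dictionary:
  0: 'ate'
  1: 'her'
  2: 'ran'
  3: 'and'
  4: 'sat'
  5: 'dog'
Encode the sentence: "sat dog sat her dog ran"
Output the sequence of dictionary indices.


Look up each word in the dictionary:
  'sat' -> 4
  'dog' -> 5
  'sat' -> 4
  'her' -> 1
  'dog' -> 5
  'ran' -> 2

Encoded: [4, 5, 4, 1, 5, 2]


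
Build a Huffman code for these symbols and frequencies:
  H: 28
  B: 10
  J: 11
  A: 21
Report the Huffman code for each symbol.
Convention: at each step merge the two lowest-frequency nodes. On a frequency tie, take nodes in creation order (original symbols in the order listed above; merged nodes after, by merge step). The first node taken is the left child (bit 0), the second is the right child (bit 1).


Huffman tree construction:
Step 1: Merge B(10) + J(11) = 21
Step 2: Merge A(21) + (B+J)(21) = 42
Step 3: Merge H(28) + (A+(B+J))(42) = 70
Read each symbol's code off the tree from the root (left child = 0, right child = 1).

Codes:
  H: 0 (length 1)
  B: 110 (length 3)
  J: 111 (length 3)
  A: 10 (length 2)
Average code length: 133/70 = 1.9000 bits/symbol


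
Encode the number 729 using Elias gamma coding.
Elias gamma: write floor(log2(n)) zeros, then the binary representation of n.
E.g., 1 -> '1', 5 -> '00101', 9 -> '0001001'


num_bits = floor(log2(729)) + 1 = 10
leading_zeros = num_bits - 1 = 9
binary(729) = 1011011001

Elias gamma(729) = '000000000' + '1011011001' = 0000000001011011001 (19 bits)


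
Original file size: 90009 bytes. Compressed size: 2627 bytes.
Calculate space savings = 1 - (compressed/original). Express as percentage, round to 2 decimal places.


ratio = compressed/original = 2627/90009 = 0.029186
savings = 1 - ratio = 1 - 0.029186 = 0.970814
as a percentage: 0.970814 * 100 = 97.08%

Space savings = 1 - 2627/90009 = 97.08%


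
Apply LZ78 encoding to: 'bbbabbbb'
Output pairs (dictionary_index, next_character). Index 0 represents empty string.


LZ78 encoding steps:
Dictionary: {0: ''}
Step 1: w='' (idx 0), next='b' -> output (0, 'b'), add 'b' as idx 1
Step 2: w='b' (idx 1), next='b' -> output (1, 'b'), add 'bb' as idx 2
Step 3: w='' (idx 0), next='a' -> output (0, 'a'), add 'a' as idx 3
Step 4: w='bb' (idx 2), next='b' -> output (2, 'b'), add 'bbb' as idx 4
Step 5: w='b' (idx 1), end of input -> output (1, '')


Encoded: [(0, 'b'), (1, 'b'), (0, 'a'), (2, 'b'), (1, '')]


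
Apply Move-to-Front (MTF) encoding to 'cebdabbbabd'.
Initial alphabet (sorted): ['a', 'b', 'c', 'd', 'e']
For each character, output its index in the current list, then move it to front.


MTF encoding:
'c': index 2 in ['a', 'b', 'c', 'd', 'e'] -> ['c', 'a', 'b', 'd', 'e']
'e': index 4 in ['c', 'a', 'b', 'd', 'e'] -> ['e', 'c', 'a', 'b', 'd']
'b': index 3 in ['e', 'c', 'a', 'b', 'd'] -> ['b', 'e', 'c', 'a', 'd']
'd': index 4 in ['b', 'e', 'c', 'a', 'd'] -> ['d', 'b', 'e', 'c', 'a']
'a': index 4 in ['d', 'b', 'e', 'c', 'a'] -> ['a', 'd', 'b', 'e', 'c']
'b': index 2 in ['a', 'd', 'b', 'e', 'c'] -> ['b', 'a', 'd', 'e', 'c']
'b': index 0 in ['b', 'a', 'd', 'e', 'c'] -> ['b', 'a', 'd', 'e', 'c']
'b': index 0 in ['b', 'a', 'd', 'e', 'c'] -> ['b', 'a', 'd', 'e', 'c']
'a': index 1 in ['b', 'a', 'd', 'e', 'c'] -> ['a', 'b', 'd', 'e', 'c']
'b': index 1 in ['a', 'b', 'd', 'e', 'c'] -> ['b', 'a', 'd', 'e', 'c']
'd': index 2 in ['b', 'a', 'd', 'e', 'c'] -> ['d', 'b', 'a', 'e', 'c']


Output: [2, 4, 3, 4, 4, 2, 0, 0, 1, 1, 2]


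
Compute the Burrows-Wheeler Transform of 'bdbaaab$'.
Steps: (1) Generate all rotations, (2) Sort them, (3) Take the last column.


Rotations (sorted):
  0: $bdbaaab -> last char: b
  1: aaab$bdb -> last char: b
  2: aab$bdba -> last char: a
  3: ab$bdbaa -> last char: a
  4: b$bdbaaa -> last char: a
  5: baaab$bd -> last char: d
  6: bdbaaab$ -> last char: $
  7: dbaaab$b -> last char: b


BWT = bbaaad$b


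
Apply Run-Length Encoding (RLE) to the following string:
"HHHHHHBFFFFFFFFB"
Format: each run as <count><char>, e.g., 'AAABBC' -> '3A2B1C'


Scanning runs left to right:
  i=0: run of 'H' x 6 -> '6H'
  i=6: run of 'B' x 1 -> '1B'
  i=7: run of 'F' x 8 -> '8F'
  i=15: run of 'B' x 1 -> '1B'

RLE = 6H1B8F1B


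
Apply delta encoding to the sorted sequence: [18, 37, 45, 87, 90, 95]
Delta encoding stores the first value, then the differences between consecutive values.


First value: 18
Deltas:
  37 - 18 = 19
  45 - 37 = 8
  87 - 45 = 42
  90 - 87 = 3
  95 - 90 = 5


Delta encoded: [18, 19, 8, 42, 3, 5]


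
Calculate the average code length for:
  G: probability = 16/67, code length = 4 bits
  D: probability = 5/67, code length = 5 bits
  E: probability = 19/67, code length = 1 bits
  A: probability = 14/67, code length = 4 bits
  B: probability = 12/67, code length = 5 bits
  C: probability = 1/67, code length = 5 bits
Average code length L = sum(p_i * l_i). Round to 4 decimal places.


Weighted contributions p_i * l_i:
  G: (16/67) * 4 = 64/67
  D: (5/67) * 5 = 25/67
  E: (19/67) * 1 = 19/67
  A: (14/67) * 4 = 56/67
  B: (12/67) * 5 = 60/67
  C: (1/67) * 5 = 5/67
Sum = (64 + 25 + 19 + 56 + 60 + 5)/67 = 229/67

L = 229/67 = 3.4179 bits/symbol


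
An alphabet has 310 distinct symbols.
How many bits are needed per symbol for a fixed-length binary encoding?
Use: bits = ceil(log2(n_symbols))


log2(310) = 8.2761
Bracket: 2^8 = 256 < 310 <= 2^9 = 512
So ceil(log2(310)) = 9

bits = ceil(log2(310)) = ceil(8.2761) = 9 bits


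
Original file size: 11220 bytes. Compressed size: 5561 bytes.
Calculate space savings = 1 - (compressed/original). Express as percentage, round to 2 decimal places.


ratio = compressed/original = 5561/11220 = 0.495633
savings = 1 - ratio = 1 - 0.495633 = 0.504367
as a percentage: 0.504367 * 100 = 50.44%

Space savings = 1 - 5561/11220 = 50.44%


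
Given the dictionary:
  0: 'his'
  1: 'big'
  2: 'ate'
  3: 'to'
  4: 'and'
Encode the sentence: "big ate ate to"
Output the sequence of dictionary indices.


Look up each word in the dictionary:
  'big' -> 1
  'ate' -> 2
  'ate' -> 2
  'to' -> 3

Encoded: [1, 2, 2, 3]


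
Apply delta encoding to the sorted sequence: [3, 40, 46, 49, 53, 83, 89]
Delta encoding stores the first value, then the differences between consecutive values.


First value: 3
Deltas:
  40 - 3 = 37
  46 - 40 = 6
  49 - 46 = 3
  53 - 49 = 4
  83 - 53 = 30
  89 - 83 = 6


Delta encoded: [3, 37, 6, 3, 4, 30, 6]


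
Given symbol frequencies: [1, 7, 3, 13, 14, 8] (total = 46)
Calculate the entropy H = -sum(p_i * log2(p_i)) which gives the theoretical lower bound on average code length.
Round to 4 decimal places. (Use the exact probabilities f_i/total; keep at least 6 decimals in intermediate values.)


Per-symbol terms -p_i * log2(p_i) with p_i = f_i/46:
  p = 1/46 = 0.021739: log2(p) = -5.523562, -p*log2(p) = 0.120077
  p = 7/46 = 0.152174: log2(p) = -2.716207, -p*log2(p) = 0.413336
  p = 3/46 = 0.065217: log2(p) = -3.938599, -p*log2(p) = 0.256865
  p = 13/46 = 0.282609: log2(p) = -1.823122, -p*log2(p) = 0.515230
  p = 14/46 = 0.304348: log2(p) = -1.716207, -p*log2(p) = 0.522324
  p = 8/46 = 0.173913: log2(p) = -2.523562, -p*log2(p) = 0.438880
H = 0.120077 + 0.413336 + 0.256865 + 0.515230 + 0.522324 + 0.438880 = 2.266712

H = 2.2667 bits/symbol


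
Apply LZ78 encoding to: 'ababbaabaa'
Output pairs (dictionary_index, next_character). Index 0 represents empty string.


LZ78 encoding steps:
Dictionary: {0: ''}
Step 1: w='' (idx 0), next='a' -> output (0, 'a'), add 'a' as idx 1
Step 2: w='' (idx 0), next='b' -> output (0, 'b'), add 'b' as idx 2
Step 3: w='a' (idx 1), next='b' -> output (1, 'b'), add 'ab' as idx 3
Step 4: w='b' (idx 2), next='a' -> output (2, 'a'), add 'ba' as idx 4
Step 5: w='ab' (idx 3), next='a' -> output (3, 'a'), add 'aba' as idx 5
Step 6: w='a' (idx 1), end of input -> output (1, '')


Encoded: [(0, 'a'), (0, 'b'), (1, 'b'), (2, 'a'), (3, 'a'), (1, '')]


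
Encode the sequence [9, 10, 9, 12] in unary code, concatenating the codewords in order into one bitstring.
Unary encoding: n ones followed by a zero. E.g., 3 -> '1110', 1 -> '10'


Encode each number as n ones followed by a terminating 0:
  9 -> 1111111110 (10 bits)
  10 -> 11111111110 (11 bits)
  9 -> 1111111110 (10 bits)
  12 -> 1111111111110 (13 bits)
Total length = 10 + 11 + 10 + 13 = 44 bits.

Unary([9, 10, 9, 12]) = 11111111101111111111011111111101111111111110 (44 bits)


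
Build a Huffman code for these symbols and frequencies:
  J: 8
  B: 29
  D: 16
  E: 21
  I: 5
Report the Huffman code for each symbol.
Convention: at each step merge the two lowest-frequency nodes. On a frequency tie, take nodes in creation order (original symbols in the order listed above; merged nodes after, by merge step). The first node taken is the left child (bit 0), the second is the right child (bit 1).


Huffman tree construction:
Step 1: Merge I(5) + J(8) = 13
Step 2: Merge (I+J)(13) + D(16) = 29
Step 3: Merge E(21) + B(29) = 50
Step 4: Merge ((I+J)+D)(29) + (E+B)(50) = 79
Read each symbol's code off the tree from the root (left child = 0, right child = 1).

Codes:
  J: 001 (length 3)
  B: 11 (length 2)
  D: 01 (length 2)
  E: 10 (length 2)
  I: 000 (length 3)
Average code length: 171/79 = 2.1646 bits/symbol


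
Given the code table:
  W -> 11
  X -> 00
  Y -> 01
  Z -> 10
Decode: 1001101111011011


Decoding:
10 -> Z
01 -> Y
10 -> Z
11 -> W
11 -> W
01 -> Y
10 -> Z
11 -> W


Result: ZYZWWYZW


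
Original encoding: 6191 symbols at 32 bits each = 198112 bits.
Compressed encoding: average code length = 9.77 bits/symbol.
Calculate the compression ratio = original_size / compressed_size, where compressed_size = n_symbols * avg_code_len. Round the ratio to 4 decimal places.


original_size = n_symbols * orig_bits = 6191 * 32 = 198112 bits
compressed_size = n_symbols * avg_code_len = 6191 * 9.77 = 60486.07 bits
ratio = original_size / compressed_size = 198112 / 60486.07 = 3.2753

Compression ratio = 3.2753


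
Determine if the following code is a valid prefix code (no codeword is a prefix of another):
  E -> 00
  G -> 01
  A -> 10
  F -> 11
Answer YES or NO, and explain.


Checking each pair (does one codeword prefix another?):
  E='00' vs G='01': no prefix
  E='00' vs A='10': no prefix
  E='00' vs F='11': no prefix
  G='01' vs E='00': no prefix
  G='01' vs A='10': no prefix
  G='01' vs F='11': no prefix
  A='10' vs E='00': no prefix
  A='10' vs G='01': no prefix
  A='10' vs F='11': no prefix
  F='11' vs E='00': no prefix
  F='11' vs G='01': no prefix
  F='11' vs A='10': no prefix
No violation found over all pairs.

YES -- this is a valid prefix code. No codeword is a prefix of any other codeword.


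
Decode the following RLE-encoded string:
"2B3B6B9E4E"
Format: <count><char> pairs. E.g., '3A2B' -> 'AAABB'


Expanding each <count><char> pair:
  2B -> 'BB'
  3B -> 'BBB'
  6B -> 'BBBBBB'
  9E -> 'EEEEEEEEE'
  4E -> 'EEEE'

Decoded = BBBBBBBBBBBEEEEEEEEEEEEE


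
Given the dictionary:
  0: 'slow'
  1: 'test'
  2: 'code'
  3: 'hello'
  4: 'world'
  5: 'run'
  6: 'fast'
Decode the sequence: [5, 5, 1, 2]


Look up each index in the dictionary:
  5 -> 'run'
  5 -> 'run'
  1 -> 'test'
  2 -> 'code'

Decoded: "run run test code"


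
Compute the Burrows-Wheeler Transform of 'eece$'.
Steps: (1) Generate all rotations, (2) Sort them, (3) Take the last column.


Rotations (sorted):
  0: $eece -> last char: e
  1: ce$ee -> last char: e
  2: e$eec -> last char: c
  3: ece$e -> last char: e
  4: eece$ -> last char: $


BWT = eece$


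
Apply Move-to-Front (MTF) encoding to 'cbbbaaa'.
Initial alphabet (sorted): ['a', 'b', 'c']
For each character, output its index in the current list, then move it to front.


MTF encoding:
'c': index 2 in ['a', 'b', 'c'] -> ['c', 'a', 'b']
'b': index 2 in ['c', 'a', 'b'] -> ['b', 'c', 'a']
'b': index 0 in ['b', 'c', 'a'] -> ['b', 'c', 'a']
'b': index 0 in ['b', 'c', 'a'] -> ['b', 'c', 'a']
'a': index 2 in ['b', 'c', 'a'] -> ['a', 'b', 'c']
'a': index 0 in ['a', 'b', 'c'] -> ['a', 'b', 'c']
'a': index 0 in ['a', 'b', 'c'] -> ['a', 'b', 'c']


Output: [2, 2, 0, 0, 2, 0, 0]


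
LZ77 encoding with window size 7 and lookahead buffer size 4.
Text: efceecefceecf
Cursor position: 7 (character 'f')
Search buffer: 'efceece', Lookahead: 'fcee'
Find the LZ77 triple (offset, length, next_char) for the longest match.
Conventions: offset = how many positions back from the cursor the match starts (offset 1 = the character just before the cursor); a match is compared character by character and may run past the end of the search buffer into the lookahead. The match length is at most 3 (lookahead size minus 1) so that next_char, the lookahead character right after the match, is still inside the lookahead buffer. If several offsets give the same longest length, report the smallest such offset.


Try each offset into the search buffer:
  offset=1 (pos 6, char 'e'): match length 0
  offset=2 (pos 5, char 'c'): match length 0
  offset=3 (pos 4, char 'e'): match length 0
  offset=4 (pos 3, char 'e'): match length 0
  offset=5 (pos 2, char 'c'): match length 0
  offset=6 (pos 1, char 'f'): match length 3
  offset=7 (pos 0, char 'e'): match length 0
Longest match has length 3 at offset 6.
next_char = character at position 7 + 3 = 10 -> 'e'

Best match: offset=6, length=3 (matching 'fce' starting at position 1)
LZ77 triple: (6, 3, 'e')


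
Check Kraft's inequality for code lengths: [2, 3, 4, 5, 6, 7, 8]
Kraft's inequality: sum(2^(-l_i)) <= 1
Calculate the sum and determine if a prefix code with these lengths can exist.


Sum = 2^(-2) + 2^(-3) + 2^(-4) + 2^(-5) + 2^(-6) + 2^(-7) + 2^(-8)
    = 0.25 + 0.125 + 0.0625 + 0.03125 + 0.015625 + 0.0078125 + 0.00390625
    = 127/256 = 0.49609375
Since 0.49609375 <= 1, Kraft's inequality IS satisfied.
A prefix code with these lengths CAN exist.

Kraft sum = 0.49609375. Satisfied.


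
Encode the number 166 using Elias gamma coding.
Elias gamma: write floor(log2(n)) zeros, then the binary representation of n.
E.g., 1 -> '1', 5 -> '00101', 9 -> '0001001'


num_bits = floor(log2(166)) + 1 = 8
leading_zeros = num_bits - 1 = 7
binary(166) = 10100110

Elias gamma(166) = '0000000' + '10100110' = 000000010100110 (15 bits)


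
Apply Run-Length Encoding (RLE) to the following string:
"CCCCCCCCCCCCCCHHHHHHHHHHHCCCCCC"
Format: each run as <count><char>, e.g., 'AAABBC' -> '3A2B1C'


Scanning runs left to right:
  i=0: run of 'C' x 14 -> '14C'
  i=14: run of 'H' x 11 -> '11H'
  i=25: run of 'C' x 6 -> '6C'

RLE = 14C11H6C


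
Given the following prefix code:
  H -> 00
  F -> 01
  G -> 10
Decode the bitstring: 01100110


Decoding step by step:
Bits 01 -> F
Bits 10 -> G
Bits 01 -> F
Bits 10 -> G


Decoded message: FGFG


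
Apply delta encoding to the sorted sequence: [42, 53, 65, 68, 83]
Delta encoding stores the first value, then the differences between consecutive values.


First value: 42
Deltas:
  53 - 42 = 11
  65 - 53 = 12
  68 - 65 = 3
  83 - 68 = 15


Delta encoded: [42, 11, 12, 3, 15]


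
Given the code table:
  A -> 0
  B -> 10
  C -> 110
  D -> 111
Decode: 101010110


Decoding:
10 -> B
10 -> B
10 -> B
110 -> C


Result: BBBC


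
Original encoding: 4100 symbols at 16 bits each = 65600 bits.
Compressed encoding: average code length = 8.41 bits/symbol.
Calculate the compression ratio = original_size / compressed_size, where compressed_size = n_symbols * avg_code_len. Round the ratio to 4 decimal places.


original_size = n_symbols * orig_bits = 4100 * 16 = 65600 bits
compressed_size = n_symbols * avg_code_len = 4100 * 8.41 = 34481.0 bits
ratio = original_size / compressed_size = 65600 / 34481.0 = 1.9025

Compression ratio = 1.9025


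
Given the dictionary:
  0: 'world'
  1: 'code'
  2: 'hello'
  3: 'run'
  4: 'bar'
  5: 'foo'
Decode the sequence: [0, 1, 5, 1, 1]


Look up each index in the dictionary:
  0 -> 'world'
  1 -> 'code'
  5 -> 'foo'
  1 -> 'code'
  1 -> 'code'

Decoded: "world code foo code code"


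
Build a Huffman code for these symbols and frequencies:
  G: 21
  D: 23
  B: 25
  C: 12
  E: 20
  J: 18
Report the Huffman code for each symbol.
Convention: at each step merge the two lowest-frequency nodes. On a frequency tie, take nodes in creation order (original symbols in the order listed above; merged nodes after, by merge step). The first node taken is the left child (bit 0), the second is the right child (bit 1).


Huffman tree construction:
Step 1: Merge C(12) + J(18) = 30
Step 2: Merge E(20) + G(21) = 41
Step 3: Merge D(23) + B(25) = 48
Step 4: Merge (C+J)(30) + (E+G)(41) = 71
Step 5: Merge (D+B)(48) + ((C+J)+(E+G))(71) = 119
Read each symbol's code off the tree from the root (left child = 0, right child = 1).

Codes:
  G: 111 (length 3)
  D: 00 (length 2)
  B: 01 (length 2)
  C: 100 (length 3)
  E: 110 (length 3)
  J: 101 (length 3)
Average code length: 309/119 = 2.5966 bits/symbol


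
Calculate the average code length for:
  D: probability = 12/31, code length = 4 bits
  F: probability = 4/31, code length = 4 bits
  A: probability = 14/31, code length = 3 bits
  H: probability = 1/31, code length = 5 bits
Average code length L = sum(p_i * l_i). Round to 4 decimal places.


Weighted contributions p_i * l_i:
  D: (12/31) * 4 = 48/31
  F: (4/31) * 4 = 16/31
  A: (14/31) * 3 = 42/31
  H: (1/31) * 5 = 5/31
Sum = (48 + 16 + 42 + 5)/31 = 111/31

L = 111/31 = 3.5806 bits/symbol


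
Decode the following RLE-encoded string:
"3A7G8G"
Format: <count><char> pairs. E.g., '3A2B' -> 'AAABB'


Expanding each <count><char> pair:
  3A -> 'AAA'
  7G -> 'GGGGGGG'
  8G -> 'GGGGGGGG'

Decoded = AAAGGGGGGGGGGGGGGG


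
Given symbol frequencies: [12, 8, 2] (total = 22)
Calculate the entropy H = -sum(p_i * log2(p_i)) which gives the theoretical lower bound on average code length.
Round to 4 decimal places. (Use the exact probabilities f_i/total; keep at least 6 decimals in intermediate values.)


Per-symbol terms -p_i * log2(p_i) with p_i = f_i/22:
  p = 12/22 = 0.545455: log2(p) = -0.874469, -p*log2(p) = 0.476983
  p = 8/22 = 0.363636: log2(p) = -1.459432, -p*log2(p) = 0.530702
  p = 2/22 = 0.090909: log2(p) = -3.459432, -p*log2(p) = 0.314494
H = 0.476983 + 0.530702 + 0.314494 = 1.322179

H = 1.3222 bits/symbol


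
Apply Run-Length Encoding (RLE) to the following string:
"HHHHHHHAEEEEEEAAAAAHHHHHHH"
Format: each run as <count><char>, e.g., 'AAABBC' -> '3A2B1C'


Scanning runs left to right:
  i=0: run of 'H' x 7 -> '7H'
  i=7: run of 'A' x 1 -> '1A'
  i=8: run of 'E' x 6 -> '6E'
  i=14: run of 'A' x 5 -> '5A'
  i=19: run of 'H' x 7 -> '7H'

RLE = 7H1A6E5A7H


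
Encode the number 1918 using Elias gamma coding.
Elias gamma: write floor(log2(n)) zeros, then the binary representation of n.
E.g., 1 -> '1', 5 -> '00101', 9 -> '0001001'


num_bits = floor(log2(1918)) + 1 = 11
leading_zeros = num_bits - 1 = 10
binary(1918) = 11101111110

Elias gamma(1918) = '0000000000' + '11101111110' = 000000000011101111110 (21 bits)


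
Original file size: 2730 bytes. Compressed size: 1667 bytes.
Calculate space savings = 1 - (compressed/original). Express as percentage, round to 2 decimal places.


ratio = compressed/original = 1667/2730 = 0.610623
savings = 1 - ratio = 1 - 0.610623 = 0.389377
as a percentage: 0.389377 * 100 = 38.94%

Space savings = 1 - 1667/2730 = 38.94%


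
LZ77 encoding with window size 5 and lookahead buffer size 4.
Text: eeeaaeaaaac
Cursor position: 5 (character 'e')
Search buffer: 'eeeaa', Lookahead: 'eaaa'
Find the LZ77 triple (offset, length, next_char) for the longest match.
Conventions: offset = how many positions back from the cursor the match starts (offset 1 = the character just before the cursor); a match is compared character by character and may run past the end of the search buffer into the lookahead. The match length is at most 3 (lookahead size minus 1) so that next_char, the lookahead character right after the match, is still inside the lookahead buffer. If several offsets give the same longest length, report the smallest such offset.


Try each offset into the search buffer:
  offset=1 (pos 4, char 'a'): match length 0
  offset=2 (pos 3, char 'a'): match length 0
  offset=3 (pos 2, char 'e'): match length 3
  offset=4 (pos 1, char 'e'): match length 1
  offset=5 (pos 0, char 'e'): match length 1
Longest match has length 3 at offset 3.
next_char = character at position 5 + 3 = 8 -> 'a'

Best match: offset=3, length=3 (matching 'eaa' starting at position 2)
LZ77 triple: (3, 3, 'a')


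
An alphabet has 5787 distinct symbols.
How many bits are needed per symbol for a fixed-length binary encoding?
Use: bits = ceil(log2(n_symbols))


log2(5787) = 12.4986
Bracket: 2^12 = 4096 < 5787 <= 2^13 = 8192
So ceil(log2(5787)) = 13

bits = ceil(log2(5787)) = ceil(12.4986) = 13 bits


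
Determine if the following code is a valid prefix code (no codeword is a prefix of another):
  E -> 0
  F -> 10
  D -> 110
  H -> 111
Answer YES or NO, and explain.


Checking each pair (does one codeword prefix another?):
  E='0' vs F='10': no prefix
  E='0' vs D='110': no prefix
  E='0' vs H='111': no prefix
  F='10' vs E='0': no prefix
  F='10' vs D='110': no prefix
  F='10' vs H='111': no prefix
  D='110' vs E='0': no prefix
  D='110' vs F='10': no prefix
  D='110' vs H='111': no prefix
  H='111' vs E='0': no prefix
  H='111' vs F='10': no prefix
  H='111' vs D='110': no prefix
No violation found over all pairs.

YES -- this is a valid prefix code. No codeword is a prefix of any other codeword.


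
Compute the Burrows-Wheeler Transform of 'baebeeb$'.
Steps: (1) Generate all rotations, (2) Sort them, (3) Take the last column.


Rotations (sorted):
  0: $baebeeb -> last char: b
  1: aebeeb$b -> last char: b
  2: b$baebee -> last char: e
  3: baebeeb$ -> last char: $
  4: beeb$bae -> last char: e
  5: eb$baebe -> last char: e
  6: ebeeb$ba -> last char: a
  7: eeb$baeb -> last char: b


BWT = bbe$eeab


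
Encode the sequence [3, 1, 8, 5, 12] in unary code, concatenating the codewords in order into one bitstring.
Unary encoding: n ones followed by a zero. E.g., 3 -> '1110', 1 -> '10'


Encode each number as n ones followed by a terminating 0:
  3 -> 1110 (4 bits)
  1 -> 10 (2 bits)
  8 -> 111111110 (9 bits)
  5 -> 111110 (6 bits)
  12 -> 1111111111110 (13 bits)
Total length = 4 + 2 + 9 + 6 + 13 = 34 bits.

Unary([3, 1, 8, 5, 12]) = 1110101111111101111101111111111110 (34 bits)


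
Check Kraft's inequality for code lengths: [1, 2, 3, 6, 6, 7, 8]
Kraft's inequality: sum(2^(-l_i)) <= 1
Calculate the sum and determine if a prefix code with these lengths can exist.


Sum = 2^(-1) + 2^(-2) + 2^(-3) + 2^(-6) + 2^(-6) + 2^(-7) + 2^(-8)
    = 0.5 + 0.25 + 0.125 + 0.015625 + 0.015625 + 0.0078125 + 0.00390625
    = 235/256 = 0.91796875
Since 0.91796875 <= 1, Kraft's inequality IS satisfied.
A prefix code with these lengths CAN exist.

Kraft sum = 0.91796875. Satisfied.


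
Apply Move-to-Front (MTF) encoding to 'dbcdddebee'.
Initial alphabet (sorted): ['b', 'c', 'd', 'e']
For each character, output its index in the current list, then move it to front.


MTF encoding:
'd': index 2 in ['b', 'c', 'd', 'e'] -> ['d', 'b', 'c', 'e']
'b': index 1 in ['d', 'b', 'c', 'e'] -> ['b', 'd', 'c', 'e']
'c': index 2 in ['b', 'd', 'c', 'e'] -> ['c', 'b', 'd', 'e']
'd': index 2 in ['c', 'b', 'd', 'e'] -> ['d', 'c', 'b', 'e']
'd': index 0 in ['d', 'c', 'b', 'e'] -> ['d', 'c', 'b', 'e']
'd': index 0 in ['d', 'c', 'b', 'e'] -> ['d', 'c', 'b', 'e']
'e': index 3 in ['d', 'c', 'b', 'e'] -> ['e', 'd', 'c', 'b']
'b': index 3 in ['e', 'd', 'c', 'b'] -> ['b', 'e', 'd', 'c']
'e': index 1 in ['b', 'e', 'd', 'c'] -> ['e', 'b', 'd', 'c']
'e': index 0 in ['e', 'b', 'd', 'c'] -> ['e', 'b', 'd', 'c']


Output: [2, 1, 2, 2, 0, 0, 3, 3, 1, 0]


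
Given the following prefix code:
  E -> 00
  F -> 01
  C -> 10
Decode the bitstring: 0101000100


Decoding step by step:
Bits 01 -> F
Bits 01 -> F
Bits 00 -> E
Bits 01 -> F
Bits 00 -> E


Decoded message: FFEFE


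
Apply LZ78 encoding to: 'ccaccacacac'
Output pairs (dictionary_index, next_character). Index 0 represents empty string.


LZ78 encoding steps:
Dictionary: {0: ''}
Step 1: w='' (idx 0), next='c' -> output (0, 'c'), add 'c' as idx 1
Step 2: w='c' (idx 1), next='a' -> output (1, 'a'), add 'ca' as idx 2
Step 3: w='c' (idx 1), next='c' -> output (1, 'c'), add 'cc' as idx 3
Step 4: w='' (idx 0), next='a' -> output (0, 'a'), add 'a' as idx 4
Step 5: w='ca' (idx 2), next='c' -> output (2, 'c'), add 'cac' as idx 5
Step 6: w='a' (idx 4), next='c' -> output (4, 'c'), add 'ac' as idx 6


Encoded: [(0, 'c'), (1, 'a'), (1, 'c'), (0, 'a'), (2, 'c'), (4, 'c')]


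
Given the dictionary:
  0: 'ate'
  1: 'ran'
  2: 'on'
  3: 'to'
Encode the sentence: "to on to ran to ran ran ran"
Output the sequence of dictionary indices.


Look up each word in the dictionary:
  'to' -> 3
  'on' -> 2
  'to' -> 3
  'ran' -> 1
  'to' -> 3
  'ran' -> 1
  'ran' -> 1
  'ran' -> 1

Encoded: [3, 2, 3, 1, 3, 1, 1, 1]


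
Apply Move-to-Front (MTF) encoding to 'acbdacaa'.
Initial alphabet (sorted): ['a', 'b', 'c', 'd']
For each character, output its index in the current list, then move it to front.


MTF encoding:
'a': index 0 in ['a', 'b', 'c', 'd'] -> ['a', 'b', 'c', 'd']
'c': index 2 in ['a', 'b', 'c', 'd'] -> ['c', 'a', 'b', 'd']
'b': index 2 in ['c', 'a', 'b', 'd'] -> ['b', 'c', 'a', 'd']
'd': index 3 in ['b', 'c', 'a', 'd'] -> ['d', 'b', 'c', 'a']
'a': index 3 in ['d', 'b', 'c', 'a'] -> ['a', 'd', 'b', 'c']
'c': index 3 in ['a', 'd', 'b', 'c'] -> ['c', 'a', 'd', 'b']
'a': index 1 in ['c', 'a', 'd', 'b'] -> ['a', 'c', 'd', 'b']
'a': index 0 in ['a', 'c', 'd', 'b'] -> ['a', 'c', 'd', 'b']


Output: [0, 2, 2, 3, 3, 3, 1, 0]


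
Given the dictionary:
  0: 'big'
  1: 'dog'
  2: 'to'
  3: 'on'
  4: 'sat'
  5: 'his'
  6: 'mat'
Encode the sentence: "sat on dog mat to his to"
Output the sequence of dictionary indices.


Look up each word in the dictionary:
  'sat' -> 4
  'on' -> 3
  'dog' -> 1
  'mat' -> 6
  'to' -> 2
  'his' -> 5
  'to' -> 2

Encoded: [4, 3, 1, 6, 2, 5, 2]


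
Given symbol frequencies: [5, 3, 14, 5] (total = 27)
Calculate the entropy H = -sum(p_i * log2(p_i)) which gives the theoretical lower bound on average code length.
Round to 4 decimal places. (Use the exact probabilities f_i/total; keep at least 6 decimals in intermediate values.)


Per-symbol terms -p_i * log2(p_i) with p_i = f_i/27:
  p = 5/27 = 0.185185: log2(p) = -2.432959, -p*log2(p) = 0.450548
  p = 3/27 = 0.111111: log2(p) = -3.169925, -p*log2(p) = 0.352214
  p = 14/27 = 0.518519: log2(p) = -0.947533, -p*log2(p) = 0.491313
  p = 5/27 = 0.185185: log2(p) = -2.432959, -p*log2(p) = 0.450548
H = 0.450548 + 0.352214 + 0.491313 + 0.450548 = 1.744623

H = 1.7446 bits/symbol


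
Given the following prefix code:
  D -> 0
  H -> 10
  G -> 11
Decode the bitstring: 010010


Decoding step by step:
Bits 0 -> D
Bits 10 -> H
Bits 0 -> D
Bits 10 -> H


Decoded message: DHDH


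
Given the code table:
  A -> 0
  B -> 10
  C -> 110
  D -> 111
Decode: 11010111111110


Decoding:
110 -> C
10 -> B
111 -> D
111 -> D
110 -> C


Result: CBDDC


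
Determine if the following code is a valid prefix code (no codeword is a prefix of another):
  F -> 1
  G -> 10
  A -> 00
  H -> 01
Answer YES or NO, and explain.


Checking each pair (does one codeword prefix another?):
  F='1' vs G='10': prefix -- VIOLATION

NO -- this is NOT a valid prefix code. F (1) is a prefix of G (10).


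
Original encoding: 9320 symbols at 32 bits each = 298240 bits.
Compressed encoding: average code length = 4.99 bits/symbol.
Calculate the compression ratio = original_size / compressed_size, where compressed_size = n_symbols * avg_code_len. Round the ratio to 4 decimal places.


original_size = n_symbols * orig_bits = 9320 * 32 = 298240 bits
compressed_size = n_symbols * avg_code_len = 9320 * 4.99 = 46506.8 bits
ratio = original_size / compressed_size = 298240 / 46506.8 = 6.4128

Compression ratio = 6.4128


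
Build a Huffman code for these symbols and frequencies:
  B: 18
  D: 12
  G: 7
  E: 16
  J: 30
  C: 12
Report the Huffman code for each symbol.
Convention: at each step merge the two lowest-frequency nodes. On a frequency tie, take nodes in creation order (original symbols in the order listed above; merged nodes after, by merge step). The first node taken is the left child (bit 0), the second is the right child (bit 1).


Huffman tree construction:
Step 1: Merge G(7) + D(12) = 19
Step 2: Merge C(12) + E(16) = 28
Step 3: Merge B(18) + (G+D)(19) = 37
Step 4: Merge (C+E)(28) + J(30) = 58
Step 5: Merge (B+(G+D))(37) + ((C+E)+J)(58) = 95
Read each symbol's code off the tree from the root (left child = 0, right child = 1).

Codes:
  B: 00 (length 2)
  D: 011 (length 3)
  G: 010 (length 3)
  E: 101 (length 3)
  J: 11 (length 2)
  C: 100 (length 3)
Average code length: 237/95 = 2.4947 bits/symbol


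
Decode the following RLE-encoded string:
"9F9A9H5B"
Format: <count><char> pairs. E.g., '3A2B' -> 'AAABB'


Expanding each <count><char> pair:
  9F -> 'FFFFFFFFF'
  9A -> 'AAAAAAAAA'
  9H -> 'HHHHHHHHH'
  5B -> 'BBBBB'

Decoded = FFFFFFFFFAAAAAAAAAHHHHHHHHHBBBBB


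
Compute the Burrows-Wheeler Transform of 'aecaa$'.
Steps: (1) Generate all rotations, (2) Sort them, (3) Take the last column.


Rotations (sorted):
  0: $aecaa -> last char: a
  1: a$aeca -> last char: a
  2: aa$aec -> last char: c
  3: aecaa$ -> last char: $
  4: caa$ae -> last char: e
  5: ecaa$a -> last char: a


BWT = aac$ea


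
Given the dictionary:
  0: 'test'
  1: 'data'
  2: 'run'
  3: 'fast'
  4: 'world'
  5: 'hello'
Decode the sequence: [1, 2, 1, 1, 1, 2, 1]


Look up each index in the dictionary:
  1 -> 'data'
  2 -> 'run'
  1 -> 'data'
  1 -> 'data'
  1 -> 'data'
  2 -> 'run'
  1 -> 'data'

Decoded: "data run data data data run data"


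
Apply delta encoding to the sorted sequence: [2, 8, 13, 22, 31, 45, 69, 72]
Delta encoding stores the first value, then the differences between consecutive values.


First value: 2
Deltas:
  8 - 2 = 6
  13 - 8 = 5
  22 - 13 = 9
  31 - 22 = 9
  45 - 31 = 14
  69 - 45 = 24
  72 - 69 = 3


Delta encoded: [2, 6, 5, 9, 9, 14, 24, 3]


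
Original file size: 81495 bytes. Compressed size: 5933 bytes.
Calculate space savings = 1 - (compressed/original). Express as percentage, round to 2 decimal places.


ratio = compressed/original = 5933/81495 = 0.072802
savings = 1 - ratio = 1 - 0.072802 = 0.927198
as a percentage: 0.927198 * 100 = 92.72%

Space savings = 1 - 5933/81495 = 92.72%


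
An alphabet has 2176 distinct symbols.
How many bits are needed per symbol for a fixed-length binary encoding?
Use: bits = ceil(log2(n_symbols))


log2(2176) = 11.0875
Bracket: 2^11 = 2048 < 2176 <= 2^12 = 4096
So ceil(log2(2176)) = 12

bits = ceil(log2(2176)) = ceil(11.0875) = 12 bits


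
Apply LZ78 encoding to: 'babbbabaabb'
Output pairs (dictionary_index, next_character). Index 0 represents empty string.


LZ78 encoding steps:
Dictionary: {0: ''}
Step 1: w='' (idx 0), next='b' -> output (0, 'b'), add 'b' as idx 1
Step 2: w='' (idx 0), next='a' -> output (0, 'a'), add 'a' as idx 2
Step 3: w='b' (idx 1), next='b' -> output (1, 'b'), add 'bb' as idx 3
Step 4: w='b' (idx 1), next='a' -> output (1, 'a'), add 'ba' as idx 4
Step 5: w='ba' (idx 4), next='a' -> output (4, 'a'), add 'baa' as idx 5
Step 6: w='bb' (idx 3), end of input -> output (3, '')


Encoded: [(0, 'b'), (0, 'a'), (1, 'b'), (1, 'a'), (4, 'a'), (3, '')]


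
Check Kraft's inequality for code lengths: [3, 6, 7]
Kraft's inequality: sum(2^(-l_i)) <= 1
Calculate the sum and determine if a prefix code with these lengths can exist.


Sum = 2^(-3) + 2^(-6) + 2^(-7)
    = 0.125 + 0.015625 + 0.0078125
    = 19/128 = 0.1484375
Since 0.1484375 <= 1, Kraft's inequality IS satisfied.
A prefix code with these lengths CAN exist.

Kraft sum = 0.1484375. Satisfied.


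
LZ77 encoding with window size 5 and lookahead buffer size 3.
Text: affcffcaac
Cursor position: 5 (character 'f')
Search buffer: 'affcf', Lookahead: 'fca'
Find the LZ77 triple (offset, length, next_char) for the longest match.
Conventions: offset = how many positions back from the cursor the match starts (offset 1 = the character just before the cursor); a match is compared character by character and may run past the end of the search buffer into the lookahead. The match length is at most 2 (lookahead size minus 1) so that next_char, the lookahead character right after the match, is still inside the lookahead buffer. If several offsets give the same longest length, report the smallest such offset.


Try each offset into the search buffer:
  offset=1 (pos 4, char 'f'): match length 1
  offset=2 (pos 3, char 'c'): match length 0
  offset=3 (pos 2, char 'f'): match length 2
  offset=4 (pos 1, char 'f'): match length 1
  offset=5 (pos 0, char 'a'): match length 0
Longest match has length 2 at offset 3.
next_char = character at position 5 + 2 = 7 -> 'a'

Best match: offset=3, length=2 (matching 'fc' starting at position 2)
LZ77 triple: (3, 2, 'a')
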